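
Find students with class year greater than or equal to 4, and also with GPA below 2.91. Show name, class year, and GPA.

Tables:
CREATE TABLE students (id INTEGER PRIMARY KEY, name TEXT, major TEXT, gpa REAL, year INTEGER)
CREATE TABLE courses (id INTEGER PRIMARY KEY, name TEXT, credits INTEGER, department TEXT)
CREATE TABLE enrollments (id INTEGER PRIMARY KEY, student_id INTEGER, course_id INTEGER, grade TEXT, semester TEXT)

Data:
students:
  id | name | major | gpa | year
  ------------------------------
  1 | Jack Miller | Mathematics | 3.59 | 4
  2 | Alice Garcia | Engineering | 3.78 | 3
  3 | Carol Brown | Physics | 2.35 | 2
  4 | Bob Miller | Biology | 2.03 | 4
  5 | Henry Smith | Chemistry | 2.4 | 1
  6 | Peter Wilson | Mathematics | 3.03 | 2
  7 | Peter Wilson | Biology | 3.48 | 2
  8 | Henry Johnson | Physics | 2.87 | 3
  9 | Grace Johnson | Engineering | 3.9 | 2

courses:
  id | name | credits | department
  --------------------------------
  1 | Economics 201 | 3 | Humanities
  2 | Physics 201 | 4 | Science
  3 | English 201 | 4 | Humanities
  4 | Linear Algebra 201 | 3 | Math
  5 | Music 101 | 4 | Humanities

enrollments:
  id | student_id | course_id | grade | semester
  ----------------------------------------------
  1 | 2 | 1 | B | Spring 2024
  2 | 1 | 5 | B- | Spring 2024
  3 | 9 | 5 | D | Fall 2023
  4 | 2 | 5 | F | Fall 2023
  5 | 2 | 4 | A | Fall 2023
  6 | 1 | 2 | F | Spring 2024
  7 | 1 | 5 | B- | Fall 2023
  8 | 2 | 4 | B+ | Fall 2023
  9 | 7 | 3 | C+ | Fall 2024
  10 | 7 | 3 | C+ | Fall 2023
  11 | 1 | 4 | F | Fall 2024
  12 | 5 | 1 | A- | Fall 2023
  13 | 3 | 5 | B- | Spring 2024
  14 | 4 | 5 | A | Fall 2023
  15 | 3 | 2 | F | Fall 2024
SELECT name, year, gpa FROM students WHERE year >= 4 AND gpa < 2.91

Execution result:
name | year | gpa
Bob Miller | 4 | 2.03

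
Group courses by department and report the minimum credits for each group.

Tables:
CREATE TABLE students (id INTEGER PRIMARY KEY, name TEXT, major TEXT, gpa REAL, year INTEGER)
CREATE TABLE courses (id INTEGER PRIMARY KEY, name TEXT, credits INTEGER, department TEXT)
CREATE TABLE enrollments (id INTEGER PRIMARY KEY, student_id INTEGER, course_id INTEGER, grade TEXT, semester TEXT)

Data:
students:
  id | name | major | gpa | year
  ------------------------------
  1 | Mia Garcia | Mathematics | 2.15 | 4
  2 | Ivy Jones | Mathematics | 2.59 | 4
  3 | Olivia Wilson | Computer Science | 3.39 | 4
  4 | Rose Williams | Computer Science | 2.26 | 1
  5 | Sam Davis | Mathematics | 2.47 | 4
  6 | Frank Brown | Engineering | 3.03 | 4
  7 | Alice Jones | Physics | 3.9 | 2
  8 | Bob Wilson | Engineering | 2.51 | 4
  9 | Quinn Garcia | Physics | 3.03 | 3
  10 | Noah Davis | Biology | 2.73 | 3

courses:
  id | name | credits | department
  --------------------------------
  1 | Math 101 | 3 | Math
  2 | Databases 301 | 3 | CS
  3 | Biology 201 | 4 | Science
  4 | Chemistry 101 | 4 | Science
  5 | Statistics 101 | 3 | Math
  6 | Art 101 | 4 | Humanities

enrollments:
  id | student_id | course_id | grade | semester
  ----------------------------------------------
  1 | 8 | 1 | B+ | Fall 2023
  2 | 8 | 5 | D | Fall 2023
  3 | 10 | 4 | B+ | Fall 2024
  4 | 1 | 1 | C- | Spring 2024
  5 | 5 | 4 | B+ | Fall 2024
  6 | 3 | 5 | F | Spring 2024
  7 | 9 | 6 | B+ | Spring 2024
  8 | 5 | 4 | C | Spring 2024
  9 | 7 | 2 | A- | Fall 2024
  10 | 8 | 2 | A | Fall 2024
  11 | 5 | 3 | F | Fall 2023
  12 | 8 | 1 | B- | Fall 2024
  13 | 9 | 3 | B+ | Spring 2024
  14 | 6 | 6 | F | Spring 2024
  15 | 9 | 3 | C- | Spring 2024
SELECT department, MIN(credits) AS min_credits FROM courses GROUP BY department

Execution result:
department | min_credits
CS | 3
Humanities | 4
Math | 3
Science | 4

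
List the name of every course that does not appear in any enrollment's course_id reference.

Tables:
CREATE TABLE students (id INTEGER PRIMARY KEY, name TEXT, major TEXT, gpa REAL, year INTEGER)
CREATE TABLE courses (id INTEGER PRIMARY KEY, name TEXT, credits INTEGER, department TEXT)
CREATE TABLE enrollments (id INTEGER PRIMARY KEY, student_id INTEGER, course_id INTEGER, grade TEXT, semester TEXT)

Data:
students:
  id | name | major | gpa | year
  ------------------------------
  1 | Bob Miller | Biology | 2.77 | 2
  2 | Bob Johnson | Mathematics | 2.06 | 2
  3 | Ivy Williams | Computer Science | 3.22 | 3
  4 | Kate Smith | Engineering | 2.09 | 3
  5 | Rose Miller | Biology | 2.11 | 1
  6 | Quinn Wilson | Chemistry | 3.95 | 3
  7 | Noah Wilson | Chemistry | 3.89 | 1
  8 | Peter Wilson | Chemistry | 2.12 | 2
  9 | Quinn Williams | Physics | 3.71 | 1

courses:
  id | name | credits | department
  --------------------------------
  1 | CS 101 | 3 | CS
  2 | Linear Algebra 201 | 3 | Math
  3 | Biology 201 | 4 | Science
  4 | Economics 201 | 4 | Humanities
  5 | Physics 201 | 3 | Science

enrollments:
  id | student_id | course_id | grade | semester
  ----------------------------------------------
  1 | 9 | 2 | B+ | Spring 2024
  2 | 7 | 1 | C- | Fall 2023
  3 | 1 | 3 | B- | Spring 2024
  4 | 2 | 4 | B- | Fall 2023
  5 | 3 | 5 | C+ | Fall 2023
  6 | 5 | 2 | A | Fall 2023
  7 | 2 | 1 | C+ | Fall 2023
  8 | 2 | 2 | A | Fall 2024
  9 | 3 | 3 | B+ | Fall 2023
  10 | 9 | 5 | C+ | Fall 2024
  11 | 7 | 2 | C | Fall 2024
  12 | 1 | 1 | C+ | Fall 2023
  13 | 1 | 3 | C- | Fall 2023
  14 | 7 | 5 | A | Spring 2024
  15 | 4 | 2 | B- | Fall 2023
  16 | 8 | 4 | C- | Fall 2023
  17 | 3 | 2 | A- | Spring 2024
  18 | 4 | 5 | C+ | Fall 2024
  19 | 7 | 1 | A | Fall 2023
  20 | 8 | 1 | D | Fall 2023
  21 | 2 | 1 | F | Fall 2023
SELECT p.name FROM courses p LEFT JOIN enrollments c ON c.course_id = p.id WHERE c.id IS NULL

Execution result:
(no rows)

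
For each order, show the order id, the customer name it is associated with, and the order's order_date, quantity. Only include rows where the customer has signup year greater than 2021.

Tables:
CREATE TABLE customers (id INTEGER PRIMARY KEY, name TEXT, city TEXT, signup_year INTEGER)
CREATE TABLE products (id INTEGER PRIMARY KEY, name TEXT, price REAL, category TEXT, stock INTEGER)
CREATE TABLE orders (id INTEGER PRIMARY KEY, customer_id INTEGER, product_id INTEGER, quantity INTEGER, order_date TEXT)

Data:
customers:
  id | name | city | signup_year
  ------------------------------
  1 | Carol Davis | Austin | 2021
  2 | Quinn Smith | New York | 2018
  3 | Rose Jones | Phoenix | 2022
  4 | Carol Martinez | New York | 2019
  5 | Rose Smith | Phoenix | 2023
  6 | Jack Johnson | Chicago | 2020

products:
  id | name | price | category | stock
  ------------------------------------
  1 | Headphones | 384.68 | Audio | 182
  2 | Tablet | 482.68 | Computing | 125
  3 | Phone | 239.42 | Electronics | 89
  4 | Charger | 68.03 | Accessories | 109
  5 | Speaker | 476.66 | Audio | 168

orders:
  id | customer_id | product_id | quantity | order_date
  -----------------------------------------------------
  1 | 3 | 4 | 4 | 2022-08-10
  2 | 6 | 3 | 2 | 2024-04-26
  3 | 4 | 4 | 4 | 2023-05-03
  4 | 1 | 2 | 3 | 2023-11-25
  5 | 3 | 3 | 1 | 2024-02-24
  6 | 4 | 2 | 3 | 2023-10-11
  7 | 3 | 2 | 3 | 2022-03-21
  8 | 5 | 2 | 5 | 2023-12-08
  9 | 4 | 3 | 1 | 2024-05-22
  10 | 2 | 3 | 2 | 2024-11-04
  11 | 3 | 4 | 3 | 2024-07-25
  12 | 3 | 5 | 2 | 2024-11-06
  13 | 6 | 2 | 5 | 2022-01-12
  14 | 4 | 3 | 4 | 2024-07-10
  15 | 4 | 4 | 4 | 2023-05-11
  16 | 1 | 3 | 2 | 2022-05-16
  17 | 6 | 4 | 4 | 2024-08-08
SELECT c.id, p.name AS customer, c.order_date, c.quantity FROM orders c JOIN customers p ON c.customer_id = p.id WHERE p.signup_year > 2021

Execution result:
id | customer | order_date | quantity
1 | Rose Jones | 2022-08-10 | 4
5 | Rose Jones | 2024-02-24 | 1
7 | Rose Jones | 2022-03-21 | 3
8 | Rose Smith | 2023-12-08 | 5
11 | Rose Jones | 2024-07-25 | 3
12 | Rose Jones | 2024-11-06 | 2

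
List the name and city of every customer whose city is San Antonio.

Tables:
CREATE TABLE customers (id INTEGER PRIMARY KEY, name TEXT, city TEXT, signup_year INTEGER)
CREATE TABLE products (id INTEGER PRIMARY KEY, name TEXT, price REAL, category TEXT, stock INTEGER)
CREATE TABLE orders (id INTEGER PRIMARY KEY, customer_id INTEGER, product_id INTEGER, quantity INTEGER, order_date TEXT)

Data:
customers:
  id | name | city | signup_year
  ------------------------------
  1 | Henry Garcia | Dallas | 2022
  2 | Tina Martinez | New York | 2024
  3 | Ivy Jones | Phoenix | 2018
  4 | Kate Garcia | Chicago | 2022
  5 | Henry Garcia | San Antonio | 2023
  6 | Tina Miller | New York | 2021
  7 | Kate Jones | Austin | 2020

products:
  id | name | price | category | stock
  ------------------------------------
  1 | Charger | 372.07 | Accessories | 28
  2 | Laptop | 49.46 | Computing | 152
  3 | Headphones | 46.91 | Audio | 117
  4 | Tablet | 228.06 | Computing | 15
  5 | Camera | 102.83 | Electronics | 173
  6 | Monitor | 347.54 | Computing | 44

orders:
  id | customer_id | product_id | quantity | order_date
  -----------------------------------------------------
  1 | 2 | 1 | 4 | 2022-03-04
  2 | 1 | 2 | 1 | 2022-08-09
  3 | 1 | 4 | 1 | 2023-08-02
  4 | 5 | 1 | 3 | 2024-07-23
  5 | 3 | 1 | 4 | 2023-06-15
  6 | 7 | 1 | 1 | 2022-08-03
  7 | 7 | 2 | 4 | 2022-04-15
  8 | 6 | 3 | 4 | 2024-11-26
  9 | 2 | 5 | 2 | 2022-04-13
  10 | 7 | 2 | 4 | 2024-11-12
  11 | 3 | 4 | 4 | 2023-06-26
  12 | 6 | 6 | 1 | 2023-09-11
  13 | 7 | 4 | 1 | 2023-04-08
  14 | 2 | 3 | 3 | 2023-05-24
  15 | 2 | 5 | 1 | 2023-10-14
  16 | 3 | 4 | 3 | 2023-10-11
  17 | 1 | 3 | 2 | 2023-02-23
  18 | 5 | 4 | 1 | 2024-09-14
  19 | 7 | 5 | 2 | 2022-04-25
SELECT name, city FROM customers WHERE city = 'San Antonio'

Execution result:
name | city
Henry Garcia | San Antonio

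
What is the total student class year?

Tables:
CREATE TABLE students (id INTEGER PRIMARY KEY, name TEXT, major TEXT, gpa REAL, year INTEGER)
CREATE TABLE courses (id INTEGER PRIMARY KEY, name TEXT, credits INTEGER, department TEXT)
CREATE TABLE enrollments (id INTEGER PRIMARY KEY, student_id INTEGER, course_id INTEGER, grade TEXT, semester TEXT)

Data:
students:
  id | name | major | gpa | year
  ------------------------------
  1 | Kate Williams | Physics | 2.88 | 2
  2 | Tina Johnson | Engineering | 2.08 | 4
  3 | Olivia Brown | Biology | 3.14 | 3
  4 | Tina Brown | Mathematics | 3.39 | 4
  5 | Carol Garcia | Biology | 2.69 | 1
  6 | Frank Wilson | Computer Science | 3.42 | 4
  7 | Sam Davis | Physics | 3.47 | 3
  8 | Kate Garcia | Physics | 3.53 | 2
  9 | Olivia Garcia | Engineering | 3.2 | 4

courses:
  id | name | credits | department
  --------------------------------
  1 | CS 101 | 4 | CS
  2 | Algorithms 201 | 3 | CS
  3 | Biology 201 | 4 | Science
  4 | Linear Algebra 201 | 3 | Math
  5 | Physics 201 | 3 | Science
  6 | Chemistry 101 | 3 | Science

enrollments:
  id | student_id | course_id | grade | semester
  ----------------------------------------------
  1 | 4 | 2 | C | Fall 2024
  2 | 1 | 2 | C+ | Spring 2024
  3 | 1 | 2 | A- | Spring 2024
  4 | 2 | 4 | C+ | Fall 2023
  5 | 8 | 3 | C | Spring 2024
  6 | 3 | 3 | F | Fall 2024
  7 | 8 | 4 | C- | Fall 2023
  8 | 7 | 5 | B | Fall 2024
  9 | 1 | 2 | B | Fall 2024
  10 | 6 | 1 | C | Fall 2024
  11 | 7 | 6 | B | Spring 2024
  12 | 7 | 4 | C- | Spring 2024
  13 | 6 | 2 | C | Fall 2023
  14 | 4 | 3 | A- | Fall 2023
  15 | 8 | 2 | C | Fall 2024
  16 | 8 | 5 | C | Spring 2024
SELECT SUM(year) FROM students

Execution result:
27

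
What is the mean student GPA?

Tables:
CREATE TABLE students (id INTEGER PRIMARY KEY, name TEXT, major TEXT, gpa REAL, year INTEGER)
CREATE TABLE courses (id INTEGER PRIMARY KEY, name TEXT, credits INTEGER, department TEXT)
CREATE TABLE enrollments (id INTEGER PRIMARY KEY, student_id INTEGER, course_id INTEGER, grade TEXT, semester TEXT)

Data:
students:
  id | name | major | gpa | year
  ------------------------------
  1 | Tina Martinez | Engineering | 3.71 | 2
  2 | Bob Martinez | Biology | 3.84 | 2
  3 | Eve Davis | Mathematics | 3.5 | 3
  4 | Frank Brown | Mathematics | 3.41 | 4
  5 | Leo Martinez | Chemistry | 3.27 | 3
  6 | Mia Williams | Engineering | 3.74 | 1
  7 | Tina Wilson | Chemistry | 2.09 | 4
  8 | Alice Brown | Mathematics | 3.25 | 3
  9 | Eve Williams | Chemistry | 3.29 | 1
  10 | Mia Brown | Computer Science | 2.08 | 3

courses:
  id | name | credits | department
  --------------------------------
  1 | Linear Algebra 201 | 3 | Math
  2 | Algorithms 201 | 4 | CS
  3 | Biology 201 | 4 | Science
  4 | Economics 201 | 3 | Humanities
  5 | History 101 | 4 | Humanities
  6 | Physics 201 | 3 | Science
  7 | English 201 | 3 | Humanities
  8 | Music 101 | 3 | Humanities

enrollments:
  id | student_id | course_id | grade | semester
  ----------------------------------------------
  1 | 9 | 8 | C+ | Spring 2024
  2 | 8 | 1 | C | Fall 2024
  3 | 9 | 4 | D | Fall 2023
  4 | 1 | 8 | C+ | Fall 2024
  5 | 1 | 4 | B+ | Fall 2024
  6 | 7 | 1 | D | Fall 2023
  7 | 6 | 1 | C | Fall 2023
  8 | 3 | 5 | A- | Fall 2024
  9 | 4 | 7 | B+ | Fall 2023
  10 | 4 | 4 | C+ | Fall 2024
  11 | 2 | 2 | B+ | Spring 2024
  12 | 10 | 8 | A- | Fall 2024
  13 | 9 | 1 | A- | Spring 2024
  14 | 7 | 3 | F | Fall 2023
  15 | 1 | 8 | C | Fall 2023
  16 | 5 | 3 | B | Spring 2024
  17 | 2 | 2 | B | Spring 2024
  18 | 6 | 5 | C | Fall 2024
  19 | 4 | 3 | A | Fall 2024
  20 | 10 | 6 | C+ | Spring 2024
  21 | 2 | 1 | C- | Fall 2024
SELECT AVG(gpa) FROM students

Execution result:
3.22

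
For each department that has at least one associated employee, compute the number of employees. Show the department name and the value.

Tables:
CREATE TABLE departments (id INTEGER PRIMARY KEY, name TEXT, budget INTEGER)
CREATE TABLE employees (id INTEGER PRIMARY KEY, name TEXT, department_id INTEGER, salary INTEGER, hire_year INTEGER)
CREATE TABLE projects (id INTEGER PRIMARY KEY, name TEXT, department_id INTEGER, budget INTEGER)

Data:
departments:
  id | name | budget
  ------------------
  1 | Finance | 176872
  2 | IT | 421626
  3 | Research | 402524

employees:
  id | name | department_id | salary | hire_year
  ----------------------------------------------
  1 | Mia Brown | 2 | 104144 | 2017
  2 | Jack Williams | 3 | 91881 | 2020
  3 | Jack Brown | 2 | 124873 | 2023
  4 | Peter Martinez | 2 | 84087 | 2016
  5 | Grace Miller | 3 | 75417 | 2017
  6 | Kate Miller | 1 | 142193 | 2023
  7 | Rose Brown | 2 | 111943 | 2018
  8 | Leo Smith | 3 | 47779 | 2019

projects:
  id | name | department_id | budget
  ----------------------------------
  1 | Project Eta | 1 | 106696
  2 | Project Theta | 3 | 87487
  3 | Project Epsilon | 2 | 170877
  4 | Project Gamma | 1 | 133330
SELECT p.name, COUNT(*) AS n FROM employees c JOIN departments p ON c.department_id = p.id GROUP BY p.id, p.name

Execution result:
name | n
Finance | 1
IT | 4
Research | 3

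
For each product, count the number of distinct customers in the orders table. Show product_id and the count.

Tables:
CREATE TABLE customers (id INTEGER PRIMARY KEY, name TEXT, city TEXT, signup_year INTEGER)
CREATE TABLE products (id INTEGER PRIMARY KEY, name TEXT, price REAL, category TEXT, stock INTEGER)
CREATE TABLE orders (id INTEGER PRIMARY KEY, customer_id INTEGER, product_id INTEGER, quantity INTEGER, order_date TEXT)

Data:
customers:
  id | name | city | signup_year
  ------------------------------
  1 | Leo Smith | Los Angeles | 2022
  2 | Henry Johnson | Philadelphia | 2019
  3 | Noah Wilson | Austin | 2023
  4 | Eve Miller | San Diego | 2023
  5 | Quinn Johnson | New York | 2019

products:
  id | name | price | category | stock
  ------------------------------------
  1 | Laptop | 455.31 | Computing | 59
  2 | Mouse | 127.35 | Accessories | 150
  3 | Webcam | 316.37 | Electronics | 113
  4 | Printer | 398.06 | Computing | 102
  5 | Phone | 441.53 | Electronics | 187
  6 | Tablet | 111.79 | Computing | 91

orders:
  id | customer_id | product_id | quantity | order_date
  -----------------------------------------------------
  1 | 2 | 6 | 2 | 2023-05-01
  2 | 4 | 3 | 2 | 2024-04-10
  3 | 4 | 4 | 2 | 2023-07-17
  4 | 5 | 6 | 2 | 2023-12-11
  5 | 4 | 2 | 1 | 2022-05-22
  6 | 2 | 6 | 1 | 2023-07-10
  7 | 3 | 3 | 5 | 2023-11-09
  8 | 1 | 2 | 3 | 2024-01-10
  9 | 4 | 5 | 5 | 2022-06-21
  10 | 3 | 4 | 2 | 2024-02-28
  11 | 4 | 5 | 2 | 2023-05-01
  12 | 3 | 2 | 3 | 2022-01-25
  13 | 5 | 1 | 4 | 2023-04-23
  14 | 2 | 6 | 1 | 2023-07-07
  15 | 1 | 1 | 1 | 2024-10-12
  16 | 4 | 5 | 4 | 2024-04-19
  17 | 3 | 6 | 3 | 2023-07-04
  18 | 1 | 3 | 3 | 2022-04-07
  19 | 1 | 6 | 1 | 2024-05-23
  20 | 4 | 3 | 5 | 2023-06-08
SELECT product_id, COUNT(DISTINCT customer_id) AS distinct_customer_count FROM orders GROUP BY product_id

Execution result:
product_id | distinct_customer_count
1 | 2
2 | 3
3 | 3
4 | 2
5 | 1
6 | 4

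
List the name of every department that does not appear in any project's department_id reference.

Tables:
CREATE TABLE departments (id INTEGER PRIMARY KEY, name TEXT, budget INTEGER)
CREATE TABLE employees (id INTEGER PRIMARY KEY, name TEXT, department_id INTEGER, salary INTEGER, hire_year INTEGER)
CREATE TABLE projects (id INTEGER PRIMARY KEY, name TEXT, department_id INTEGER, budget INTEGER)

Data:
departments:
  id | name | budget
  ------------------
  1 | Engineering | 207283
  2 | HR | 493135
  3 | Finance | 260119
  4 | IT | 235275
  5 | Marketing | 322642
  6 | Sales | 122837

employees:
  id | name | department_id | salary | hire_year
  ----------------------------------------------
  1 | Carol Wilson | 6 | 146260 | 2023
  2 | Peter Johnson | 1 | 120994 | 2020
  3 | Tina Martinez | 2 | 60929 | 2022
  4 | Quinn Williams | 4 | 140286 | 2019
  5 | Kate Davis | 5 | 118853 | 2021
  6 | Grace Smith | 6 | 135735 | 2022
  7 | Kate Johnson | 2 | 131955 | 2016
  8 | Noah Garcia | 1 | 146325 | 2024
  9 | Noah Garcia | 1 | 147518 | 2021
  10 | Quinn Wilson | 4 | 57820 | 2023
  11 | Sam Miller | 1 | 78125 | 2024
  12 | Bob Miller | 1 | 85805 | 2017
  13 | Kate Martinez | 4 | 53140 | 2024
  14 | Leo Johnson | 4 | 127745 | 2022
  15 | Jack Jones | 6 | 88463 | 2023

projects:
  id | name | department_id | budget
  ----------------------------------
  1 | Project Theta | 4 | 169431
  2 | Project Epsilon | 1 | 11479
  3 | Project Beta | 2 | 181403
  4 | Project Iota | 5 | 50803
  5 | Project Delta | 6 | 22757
SELECT p.name FROM departments p LEFT JOIN projects c ON c.department_id = p.id WHERE c.id IS NULL

Execution result:
Finance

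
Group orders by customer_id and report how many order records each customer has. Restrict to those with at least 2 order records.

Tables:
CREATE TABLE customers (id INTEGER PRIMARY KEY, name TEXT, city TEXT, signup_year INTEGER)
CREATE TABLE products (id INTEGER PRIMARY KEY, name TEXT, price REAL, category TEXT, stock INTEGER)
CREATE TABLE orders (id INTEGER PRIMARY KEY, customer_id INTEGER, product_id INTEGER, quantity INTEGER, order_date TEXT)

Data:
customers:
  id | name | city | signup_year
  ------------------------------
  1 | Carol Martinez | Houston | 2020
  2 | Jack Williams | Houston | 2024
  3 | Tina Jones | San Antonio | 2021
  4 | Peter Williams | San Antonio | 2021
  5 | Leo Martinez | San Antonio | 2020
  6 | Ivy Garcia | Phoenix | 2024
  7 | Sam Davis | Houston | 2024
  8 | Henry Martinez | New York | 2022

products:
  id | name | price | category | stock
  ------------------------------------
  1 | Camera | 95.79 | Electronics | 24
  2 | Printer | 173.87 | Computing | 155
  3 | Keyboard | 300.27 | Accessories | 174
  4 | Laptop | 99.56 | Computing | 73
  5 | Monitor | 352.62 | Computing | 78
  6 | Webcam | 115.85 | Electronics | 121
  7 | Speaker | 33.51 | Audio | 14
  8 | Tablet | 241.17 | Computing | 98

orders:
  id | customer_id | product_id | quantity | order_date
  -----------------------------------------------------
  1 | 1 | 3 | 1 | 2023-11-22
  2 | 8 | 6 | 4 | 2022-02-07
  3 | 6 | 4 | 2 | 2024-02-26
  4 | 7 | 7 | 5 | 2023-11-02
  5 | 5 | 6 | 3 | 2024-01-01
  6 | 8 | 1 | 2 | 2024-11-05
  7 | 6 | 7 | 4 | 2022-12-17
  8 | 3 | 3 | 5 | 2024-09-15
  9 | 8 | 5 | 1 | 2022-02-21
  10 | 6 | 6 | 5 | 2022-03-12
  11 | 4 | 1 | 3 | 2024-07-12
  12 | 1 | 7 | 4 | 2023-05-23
SELECT customer_id, COUNT(*) AS order_count FROM orders GROUP BY customer_id HAVING COUNT(*) >= 2

Execution result:
customer_id | order_count
1 | 2
6 | 3
8 | 3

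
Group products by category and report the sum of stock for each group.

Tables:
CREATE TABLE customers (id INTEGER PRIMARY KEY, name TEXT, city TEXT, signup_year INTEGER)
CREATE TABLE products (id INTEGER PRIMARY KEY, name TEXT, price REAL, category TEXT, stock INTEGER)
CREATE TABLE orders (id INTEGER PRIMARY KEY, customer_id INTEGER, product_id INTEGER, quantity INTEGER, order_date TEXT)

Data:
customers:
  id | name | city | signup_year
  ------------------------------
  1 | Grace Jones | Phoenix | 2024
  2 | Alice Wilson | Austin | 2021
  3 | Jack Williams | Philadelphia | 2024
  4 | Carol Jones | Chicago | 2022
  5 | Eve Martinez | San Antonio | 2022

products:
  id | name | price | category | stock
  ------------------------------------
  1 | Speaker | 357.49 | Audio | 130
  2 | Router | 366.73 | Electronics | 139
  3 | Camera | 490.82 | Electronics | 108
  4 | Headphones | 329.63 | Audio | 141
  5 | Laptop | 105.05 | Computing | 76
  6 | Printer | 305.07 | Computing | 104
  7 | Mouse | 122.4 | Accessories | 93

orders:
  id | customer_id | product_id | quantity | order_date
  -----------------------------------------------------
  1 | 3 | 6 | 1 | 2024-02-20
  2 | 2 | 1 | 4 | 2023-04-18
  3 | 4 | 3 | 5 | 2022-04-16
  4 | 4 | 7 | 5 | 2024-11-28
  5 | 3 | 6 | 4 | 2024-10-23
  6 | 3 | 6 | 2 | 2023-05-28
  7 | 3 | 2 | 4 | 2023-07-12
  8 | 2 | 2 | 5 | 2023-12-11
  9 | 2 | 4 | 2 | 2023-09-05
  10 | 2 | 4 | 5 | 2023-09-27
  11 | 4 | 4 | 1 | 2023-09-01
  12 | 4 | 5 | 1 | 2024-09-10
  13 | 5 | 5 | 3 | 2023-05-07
SELECT category, SUM(stock) AS sum_stock FROM products GROUP BY category

Execution result:
category | sum_stock
Accessories | 93
Audio | 271
Computing | 180
Electronics | 247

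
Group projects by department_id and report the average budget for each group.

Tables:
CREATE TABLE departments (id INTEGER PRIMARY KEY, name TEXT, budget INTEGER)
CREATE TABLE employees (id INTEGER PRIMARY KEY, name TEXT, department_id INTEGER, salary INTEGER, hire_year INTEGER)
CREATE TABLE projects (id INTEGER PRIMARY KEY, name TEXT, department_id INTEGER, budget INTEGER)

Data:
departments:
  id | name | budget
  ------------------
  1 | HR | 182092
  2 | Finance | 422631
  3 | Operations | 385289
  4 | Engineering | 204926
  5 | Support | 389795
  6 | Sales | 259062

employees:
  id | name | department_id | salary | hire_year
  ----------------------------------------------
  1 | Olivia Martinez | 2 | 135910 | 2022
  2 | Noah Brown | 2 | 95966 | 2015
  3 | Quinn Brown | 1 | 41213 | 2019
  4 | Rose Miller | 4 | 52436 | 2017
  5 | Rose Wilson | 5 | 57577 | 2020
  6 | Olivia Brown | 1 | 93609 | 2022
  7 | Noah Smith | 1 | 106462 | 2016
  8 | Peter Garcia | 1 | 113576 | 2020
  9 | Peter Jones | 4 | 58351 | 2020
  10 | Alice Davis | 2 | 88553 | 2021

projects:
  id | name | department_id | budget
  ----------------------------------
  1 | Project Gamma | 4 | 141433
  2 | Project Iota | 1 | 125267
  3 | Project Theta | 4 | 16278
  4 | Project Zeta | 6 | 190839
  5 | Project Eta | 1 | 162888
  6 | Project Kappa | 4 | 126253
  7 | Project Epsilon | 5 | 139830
SELECT department_id, AVG(budget) AS avg_budget FROM projects GROUP BY department_id

Execution result:
department_id | avg_budget
1 | 144077.50
4 | 94654.67
5 | 139830.00
6 | 190839.00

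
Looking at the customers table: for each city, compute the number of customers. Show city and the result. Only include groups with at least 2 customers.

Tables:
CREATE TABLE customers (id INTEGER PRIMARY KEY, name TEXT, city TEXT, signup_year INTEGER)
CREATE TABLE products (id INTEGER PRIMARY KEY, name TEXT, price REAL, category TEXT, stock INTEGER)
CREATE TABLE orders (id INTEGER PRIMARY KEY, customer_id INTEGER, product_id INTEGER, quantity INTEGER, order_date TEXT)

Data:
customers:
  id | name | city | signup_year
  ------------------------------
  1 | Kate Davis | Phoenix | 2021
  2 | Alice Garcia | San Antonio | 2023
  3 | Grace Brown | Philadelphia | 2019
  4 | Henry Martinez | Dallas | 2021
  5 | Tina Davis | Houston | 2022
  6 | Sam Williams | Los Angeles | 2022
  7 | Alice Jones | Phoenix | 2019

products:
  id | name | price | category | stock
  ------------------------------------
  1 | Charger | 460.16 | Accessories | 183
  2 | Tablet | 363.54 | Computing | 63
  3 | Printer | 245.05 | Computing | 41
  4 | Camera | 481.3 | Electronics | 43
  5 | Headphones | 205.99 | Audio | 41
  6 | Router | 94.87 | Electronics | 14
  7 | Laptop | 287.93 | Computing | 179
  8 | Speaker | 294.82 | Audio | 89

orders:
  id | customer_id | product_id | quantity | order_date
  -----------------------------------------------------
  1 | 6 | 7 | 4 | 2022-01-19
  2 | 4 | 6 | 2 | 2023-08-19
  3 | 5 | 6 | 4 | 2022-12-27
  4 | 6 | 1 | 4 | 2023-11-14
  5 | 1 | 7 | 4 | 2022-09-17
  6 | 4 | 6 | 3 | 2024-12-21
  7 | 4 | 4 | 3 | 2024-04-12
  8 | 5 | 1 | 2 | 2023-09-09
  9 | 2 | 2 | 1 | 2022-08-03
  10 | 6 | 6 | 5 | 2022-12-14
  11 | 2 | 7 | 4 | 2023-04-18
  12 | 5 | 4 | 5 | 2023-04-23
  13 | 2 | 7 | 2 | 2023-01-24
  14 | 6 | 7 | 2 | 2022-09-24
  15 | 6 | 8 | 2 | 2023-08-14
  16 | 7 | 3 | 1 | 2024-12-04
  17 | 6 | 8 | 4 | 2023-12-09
SELECT city, COUNT(*) AS n FROM customers GROUP BY city HAVING COUNT(*) >= 2

Execution result:
city | n
Phoenix | 2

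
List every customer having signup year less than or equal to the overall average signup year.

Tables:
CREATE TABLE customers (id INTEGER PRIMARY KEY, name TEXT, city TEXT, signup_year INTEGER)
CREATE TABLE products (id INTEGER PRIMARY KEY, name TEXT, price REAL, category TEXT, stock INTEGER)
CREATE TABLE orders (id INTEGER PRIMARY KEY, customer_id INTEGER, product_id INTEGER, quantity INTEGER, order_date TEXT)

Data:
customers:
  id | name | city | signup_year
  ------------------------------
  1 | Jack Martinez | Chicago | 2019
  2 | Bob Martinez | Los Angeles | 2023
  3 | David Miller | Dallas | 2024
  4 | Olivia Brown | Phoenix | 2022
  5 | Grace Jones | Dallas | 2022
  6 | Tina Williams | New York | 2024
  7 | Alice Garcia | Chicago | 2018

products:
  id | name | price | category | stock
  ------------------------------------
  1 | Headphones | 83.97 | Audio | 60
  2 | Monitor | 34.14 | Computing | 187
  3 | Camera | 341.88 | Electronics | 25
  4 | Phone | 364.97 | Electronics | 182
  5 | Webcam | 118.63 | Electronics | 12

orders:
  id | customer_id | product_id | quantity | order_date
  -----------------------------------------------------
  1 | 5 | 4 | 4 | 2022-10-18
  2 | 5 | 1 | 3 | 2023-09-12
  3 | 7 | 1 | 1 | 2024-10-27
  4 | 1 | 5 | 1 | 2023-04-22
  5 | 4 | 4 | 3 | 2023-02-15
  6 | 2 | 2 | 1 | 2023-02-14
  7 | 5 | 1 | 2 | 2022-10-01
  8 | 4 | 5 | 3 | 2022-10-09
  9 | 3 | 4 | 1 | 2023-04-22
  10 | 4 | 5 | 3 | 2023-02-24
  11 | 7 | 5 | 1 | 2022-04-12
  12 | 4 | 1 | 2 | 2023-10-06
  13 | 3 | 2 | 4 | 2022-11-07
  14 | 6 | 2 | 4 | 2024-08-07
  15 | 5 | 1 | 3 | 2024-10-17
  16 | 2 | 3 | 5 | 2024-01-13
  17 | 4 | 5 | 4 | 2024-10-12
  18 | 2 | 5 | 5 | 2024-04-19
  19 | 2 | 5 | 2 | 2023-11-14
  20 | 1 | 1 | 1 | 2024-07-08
SELECT name, signup_year FROM customers WHERE signup_year <= (SELECT AVG(signup_year) FROM customers)

Execution result:
name | signup_year
Jack Martinez | 2019
Alice Garcia | 2018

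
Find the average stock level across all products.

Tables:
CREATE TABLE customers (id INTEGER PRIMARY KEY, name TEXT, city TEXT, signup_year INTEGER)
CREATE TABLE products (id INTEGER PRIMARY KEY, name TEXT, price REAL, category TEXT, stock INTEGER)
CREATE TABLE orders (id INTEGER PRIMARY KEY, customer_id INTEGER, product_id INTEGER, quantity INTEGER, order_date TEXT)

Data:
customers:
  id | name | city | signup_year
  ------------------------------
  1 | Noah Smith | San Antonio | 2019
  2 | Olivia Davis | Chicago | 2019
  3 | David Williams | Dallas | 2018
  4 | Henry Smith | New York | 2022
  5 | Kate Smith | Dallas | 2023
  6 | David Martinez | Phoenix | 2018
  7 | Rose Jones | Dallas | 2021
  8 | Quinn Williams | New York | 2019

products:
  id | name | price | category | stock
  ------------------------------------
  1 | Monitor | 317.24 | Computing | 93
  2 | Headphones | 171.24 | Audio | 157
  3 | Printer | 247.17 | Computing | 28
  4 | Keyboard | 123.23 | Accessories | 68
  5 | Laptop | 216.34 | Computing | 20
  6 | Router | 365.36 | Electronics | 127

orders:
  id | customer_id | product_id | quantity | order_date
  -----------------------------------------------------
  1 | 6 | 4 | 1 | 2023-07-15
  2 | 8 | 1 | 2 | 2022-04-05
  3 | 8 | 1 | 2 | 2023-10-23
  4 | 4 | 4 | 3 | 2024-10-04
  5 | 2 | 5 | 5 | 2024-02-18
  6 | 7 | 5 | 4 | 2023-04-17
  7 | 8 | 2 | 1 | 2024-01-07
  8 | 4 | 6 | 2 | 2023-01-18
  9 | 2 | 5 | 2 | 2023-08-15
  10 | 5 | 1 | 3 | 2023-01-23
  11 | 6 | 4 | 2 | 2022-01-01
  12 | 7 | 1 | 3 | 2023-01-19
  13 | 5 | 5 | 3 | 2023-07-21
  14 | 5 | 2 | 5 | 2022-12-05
SELECT AVG(stock) FROM products

Execution result:
82.17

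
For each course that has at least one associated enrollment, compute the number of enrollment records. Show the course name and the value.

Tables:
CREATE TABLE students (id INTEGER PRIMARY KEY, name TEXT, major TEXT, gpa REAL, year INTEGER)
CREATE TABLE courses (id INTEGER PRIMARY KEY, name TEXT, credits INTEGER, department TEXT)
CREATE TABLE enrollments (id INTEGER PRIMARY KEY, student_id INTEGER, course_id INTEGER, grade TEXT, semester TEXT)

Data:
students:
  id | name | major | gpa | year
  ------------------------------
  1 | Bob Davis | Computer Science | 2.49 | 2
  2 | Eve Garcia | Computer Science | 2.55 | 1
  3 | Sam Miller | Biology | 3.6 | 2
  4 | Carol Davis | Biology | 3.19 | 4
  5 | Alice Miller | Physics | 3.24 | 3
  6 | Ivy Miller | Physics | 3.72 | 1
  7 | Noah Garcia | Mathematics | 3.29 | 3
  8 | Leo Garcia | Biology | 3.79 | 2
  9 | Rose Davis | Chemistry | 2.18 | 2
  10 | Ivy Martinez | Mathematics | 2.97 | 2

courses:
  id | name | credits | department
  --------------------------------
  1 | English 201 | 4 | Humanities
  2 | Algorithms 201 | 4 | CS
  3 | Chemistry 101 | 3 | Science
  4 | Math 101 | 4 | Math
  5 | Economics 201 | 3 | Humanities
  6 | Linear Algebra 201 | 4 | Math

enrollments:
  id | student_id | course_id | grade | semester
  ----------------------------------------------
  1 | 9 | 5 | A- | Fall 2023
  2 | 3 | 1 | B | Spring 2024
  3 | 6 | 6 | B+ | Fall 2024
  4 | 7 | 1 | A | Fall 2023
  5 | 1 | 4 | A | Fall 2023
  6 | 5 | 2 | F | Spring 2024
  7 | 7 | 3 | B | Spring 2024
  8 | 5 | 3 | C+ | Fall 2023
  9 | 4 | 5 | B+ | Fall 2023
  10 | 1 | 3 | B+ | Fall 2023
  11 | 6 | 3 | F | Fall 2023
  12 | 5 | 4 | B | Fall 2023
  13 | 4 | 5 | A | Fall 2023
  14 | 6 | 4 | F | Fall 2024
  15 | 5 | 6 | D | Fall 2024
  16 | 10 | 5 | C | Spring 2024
SELECT p.name, COUNT(*) AS n FROM enrollments c JOIN courses p ON c.course_id = p.id GROUP BY p.id, p.name

Execution result:
name | n
English 201 | 2
Algorithms 201 | 1
Chemistry 101 | 4
Math 101 | 3
Economics 201 | 4
Linear Algebra 201 | 2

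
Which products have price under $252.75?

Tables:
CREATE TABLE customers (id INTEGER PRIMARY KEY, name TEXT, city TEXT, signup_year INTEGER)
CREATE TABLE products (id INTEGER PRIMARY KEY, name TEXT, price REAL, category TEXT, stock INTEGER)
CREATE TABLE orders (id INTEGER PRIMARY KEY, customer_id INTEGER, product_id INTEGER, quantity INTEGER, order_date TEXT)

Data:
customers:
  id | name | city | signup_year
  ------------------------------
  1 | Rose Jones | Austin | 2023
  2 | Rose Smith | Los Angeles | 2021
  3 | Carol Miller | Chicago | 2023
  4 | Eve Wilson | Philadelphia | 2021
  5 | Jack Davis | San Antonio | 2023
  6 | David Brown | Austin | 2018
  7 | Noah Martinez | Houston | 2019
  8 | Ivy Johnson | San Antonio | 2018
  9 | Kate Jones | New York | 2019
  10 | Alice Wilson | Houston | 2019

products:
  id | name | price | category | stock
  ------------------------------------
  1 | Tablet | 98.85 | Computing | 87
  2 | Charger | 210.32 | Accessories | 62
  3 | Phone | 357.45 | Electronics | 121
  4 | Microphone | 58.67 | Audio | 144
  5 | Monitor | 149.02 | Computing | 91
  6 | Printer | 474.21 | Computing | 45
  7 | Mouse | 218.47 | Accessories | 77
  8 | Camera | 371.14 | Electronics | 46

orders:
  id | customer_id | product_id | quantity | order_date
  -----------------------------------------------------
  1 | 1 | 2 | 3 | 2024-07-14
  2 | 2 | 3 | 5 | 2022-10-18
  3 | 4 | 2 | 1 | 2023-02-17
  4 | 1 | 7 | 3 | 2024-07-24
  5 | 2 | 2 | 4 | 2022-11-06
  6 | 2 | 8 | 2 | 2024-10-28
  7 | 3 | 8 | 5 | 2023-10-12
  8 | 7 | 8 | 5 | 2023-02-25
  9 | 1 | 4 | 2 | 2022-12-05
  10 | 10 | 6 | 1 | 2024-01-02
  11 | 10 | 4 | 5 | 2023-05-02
SELECT name, price FROM products WHERE price < 252.75

Execution result:
name | price
Tablet | 98.85
Charger | 210.32
Microphone | 58.67
Monitor | 149.02
Mouse | 218.47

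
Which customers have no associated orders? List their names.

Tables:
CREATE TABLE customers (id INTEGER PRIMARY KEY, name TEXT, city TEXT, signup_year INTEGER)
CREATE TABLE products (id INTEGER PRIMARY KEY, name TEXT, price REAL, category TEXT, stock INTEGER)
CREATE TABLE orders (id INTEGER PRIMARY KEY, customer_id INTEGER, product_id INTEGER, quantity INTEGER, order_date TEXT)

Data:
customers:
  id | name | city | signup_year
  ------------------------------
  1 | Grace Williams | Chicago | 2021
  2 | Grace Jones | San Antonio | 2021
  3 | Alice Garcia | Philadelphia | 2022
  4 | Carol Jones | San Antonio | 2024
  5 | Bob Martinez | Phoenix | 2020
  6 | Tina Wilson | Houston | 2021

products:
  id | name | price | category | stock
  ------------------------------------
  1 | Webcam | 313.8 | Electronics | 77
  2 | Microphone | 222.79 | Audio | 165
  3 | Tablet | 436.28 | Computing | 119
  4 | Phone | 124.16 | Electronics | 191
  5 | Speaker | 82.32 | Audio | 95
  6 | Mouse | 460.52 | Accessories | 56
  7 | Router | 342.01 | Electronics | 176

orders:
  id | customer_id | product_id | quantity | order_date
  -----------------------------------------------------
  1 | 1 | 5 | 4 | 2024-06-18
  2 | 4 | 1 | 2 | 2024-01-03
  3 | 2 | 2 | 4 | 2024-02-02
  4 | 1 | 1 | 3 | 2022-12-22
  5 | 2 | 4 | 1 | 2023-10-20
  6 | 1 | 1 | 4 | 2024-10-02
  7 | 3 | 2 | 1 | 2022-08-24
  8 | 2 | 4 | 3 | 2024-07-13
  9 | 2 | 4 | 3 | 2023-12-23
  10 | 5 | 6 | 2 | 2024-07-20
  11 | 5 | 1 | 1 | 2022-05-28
SELECT p.name FROM customers p LEFT JOIN orders c ON c.customer_id = p.id WHERE c.id IS NULL

Execution result:
Tina Wilson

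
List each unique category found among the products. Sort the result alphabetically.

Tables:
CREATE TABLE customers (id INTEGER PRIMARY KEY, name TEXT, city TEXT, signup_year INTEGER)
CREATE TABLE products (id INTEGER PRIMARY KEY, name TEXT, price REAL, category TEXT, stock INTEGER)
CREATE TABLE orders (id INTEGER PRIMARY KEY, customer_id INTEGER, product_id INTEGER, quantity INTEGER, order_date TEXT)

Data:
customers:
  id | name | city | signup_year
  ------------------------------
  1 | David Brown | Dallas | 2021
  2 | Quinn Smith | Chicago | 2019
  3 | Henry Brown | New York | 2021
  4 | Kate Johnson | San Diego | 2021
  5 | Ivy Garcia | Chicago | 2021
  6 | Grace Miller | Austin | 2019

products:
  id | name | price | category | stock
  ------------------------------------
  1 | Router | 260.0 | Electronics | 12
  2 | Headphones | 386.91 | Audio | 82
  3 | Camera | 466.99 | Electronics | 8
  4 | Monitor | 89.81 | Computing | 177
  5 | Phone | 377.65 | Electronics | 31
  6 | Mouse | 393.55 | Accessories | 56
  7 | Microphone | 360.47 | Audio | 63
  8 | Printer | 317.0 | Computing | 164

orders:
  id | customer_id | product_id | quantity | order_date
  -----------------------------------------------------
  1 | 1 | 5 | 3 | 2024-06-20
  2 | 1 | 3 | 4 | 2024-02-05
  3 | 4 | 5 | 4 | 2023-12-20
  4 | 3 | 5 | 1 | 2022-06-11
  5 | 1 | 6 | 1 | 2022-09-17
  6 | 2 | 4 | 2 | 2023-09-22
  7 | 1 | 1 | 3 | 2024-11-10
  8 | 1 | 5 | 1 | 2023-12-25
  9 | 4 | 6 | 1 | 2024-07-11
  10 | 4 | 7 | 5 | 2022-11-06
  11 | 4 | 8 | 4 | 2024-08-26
SELECT DISTINCT category FROM products ORDER BY category

Execution result:
category
Accessories
Audio
Computing
Electronics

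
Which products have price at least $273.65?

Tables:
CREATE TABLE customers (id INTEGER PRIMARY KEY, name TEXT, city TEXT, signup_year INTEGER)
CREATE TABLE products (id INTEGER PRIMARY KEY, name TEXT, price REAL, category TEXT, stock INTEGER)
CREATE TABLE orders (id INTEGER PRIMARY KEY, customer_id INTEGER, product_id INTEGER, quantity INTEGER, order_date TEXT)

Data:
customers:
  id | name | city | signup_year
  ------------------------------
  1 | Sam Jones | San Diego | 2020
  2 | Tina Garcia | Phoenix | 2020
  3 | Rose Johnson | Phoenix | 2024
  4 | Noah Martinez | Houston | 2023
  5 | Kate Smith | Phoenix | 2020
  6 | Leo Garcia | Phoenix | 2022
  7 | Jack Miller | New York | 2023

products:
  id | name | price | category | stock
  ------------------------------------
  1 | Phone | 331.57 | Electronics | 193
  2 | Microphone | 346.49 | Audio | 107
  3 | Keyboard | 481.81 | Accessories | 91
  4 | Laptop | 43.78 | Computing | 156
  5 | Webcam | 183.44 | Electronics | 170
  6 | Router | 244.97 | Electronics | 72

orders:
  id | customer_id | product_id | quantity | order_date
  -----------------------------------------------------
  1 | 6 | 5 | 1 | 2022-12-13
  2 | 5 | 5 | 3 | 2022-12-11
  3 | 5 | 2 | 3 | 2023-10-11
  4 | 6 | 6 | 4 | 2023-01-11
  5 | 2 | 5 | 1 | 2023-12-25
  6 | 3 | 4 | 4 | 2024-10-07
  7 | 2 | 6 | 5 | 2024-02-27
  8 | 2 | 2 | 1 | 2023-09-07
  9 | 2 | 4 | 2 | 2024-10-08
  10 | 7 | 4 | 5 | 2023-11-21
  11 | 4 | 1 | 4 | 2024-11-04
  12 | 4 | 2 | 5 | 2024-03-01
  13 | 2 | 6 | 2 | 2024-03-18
SELECT name, price FROM products WHERE price >= 273.65

Execution result:
name | price
Phone | 331.57
Microphone | 346.49
Keyboard | 481.81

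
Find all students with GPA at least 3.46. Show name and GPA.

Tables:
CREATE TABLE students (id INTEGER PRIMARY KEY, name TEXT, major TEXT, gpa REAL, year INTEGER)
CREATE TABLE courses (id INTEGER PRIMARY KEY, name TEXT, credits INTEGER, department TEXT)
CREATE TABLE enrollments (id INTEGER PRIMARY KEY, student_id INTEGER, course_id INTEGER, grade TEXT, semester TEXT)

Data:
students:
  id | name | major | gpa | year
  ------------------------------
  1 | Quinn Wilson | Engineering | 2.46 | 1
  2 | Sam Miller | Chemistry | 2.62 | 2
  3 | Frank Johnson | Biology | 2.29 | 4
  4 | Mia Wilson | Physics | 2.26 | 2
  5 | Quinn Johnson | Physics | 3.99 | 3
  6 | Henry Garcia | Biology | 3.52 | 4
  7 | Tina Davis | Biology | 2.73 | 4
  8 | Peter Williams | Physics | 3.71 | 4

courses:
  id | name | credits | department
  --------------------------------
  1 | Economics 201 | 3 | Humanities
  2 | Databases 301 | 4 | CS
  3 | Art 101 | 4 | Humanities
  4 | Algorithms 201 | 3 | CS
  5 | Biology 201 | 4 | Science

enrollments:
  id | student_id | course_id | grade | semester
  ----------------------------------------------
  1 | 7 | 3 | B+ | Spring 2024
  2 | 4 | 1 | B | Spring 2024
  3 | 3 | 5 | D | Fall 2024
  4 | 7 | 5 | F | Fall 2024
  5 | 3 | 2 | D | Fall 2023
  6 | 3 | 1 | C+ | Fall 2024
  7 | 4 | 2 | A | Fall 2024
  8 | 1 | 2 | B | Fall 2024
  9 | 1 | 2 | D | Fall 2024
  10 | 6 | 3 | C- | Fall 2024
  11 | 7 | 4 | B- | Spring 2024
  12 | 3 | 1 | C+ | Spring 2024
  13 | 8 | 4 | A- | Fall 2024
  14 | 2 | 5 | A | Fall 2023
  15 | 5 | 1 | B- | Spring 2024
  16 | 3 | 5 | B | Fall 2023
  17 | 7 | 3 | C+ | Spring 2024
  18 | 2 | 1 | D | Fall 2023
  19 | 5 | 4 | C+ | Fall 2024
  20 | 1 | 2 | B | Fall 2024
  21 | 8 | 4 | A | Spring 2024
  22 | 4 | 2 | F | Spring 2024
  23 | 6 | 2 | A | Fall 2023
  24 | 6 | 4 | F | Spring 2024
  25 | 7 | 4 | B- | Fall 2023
SELECT name, gpa FROM students WHERE gpa >= 3.46

Execution result:
name | gpa
Quinn Johnson | 3.99
Henry Garcia | 3.52
Peter Williams | 3.71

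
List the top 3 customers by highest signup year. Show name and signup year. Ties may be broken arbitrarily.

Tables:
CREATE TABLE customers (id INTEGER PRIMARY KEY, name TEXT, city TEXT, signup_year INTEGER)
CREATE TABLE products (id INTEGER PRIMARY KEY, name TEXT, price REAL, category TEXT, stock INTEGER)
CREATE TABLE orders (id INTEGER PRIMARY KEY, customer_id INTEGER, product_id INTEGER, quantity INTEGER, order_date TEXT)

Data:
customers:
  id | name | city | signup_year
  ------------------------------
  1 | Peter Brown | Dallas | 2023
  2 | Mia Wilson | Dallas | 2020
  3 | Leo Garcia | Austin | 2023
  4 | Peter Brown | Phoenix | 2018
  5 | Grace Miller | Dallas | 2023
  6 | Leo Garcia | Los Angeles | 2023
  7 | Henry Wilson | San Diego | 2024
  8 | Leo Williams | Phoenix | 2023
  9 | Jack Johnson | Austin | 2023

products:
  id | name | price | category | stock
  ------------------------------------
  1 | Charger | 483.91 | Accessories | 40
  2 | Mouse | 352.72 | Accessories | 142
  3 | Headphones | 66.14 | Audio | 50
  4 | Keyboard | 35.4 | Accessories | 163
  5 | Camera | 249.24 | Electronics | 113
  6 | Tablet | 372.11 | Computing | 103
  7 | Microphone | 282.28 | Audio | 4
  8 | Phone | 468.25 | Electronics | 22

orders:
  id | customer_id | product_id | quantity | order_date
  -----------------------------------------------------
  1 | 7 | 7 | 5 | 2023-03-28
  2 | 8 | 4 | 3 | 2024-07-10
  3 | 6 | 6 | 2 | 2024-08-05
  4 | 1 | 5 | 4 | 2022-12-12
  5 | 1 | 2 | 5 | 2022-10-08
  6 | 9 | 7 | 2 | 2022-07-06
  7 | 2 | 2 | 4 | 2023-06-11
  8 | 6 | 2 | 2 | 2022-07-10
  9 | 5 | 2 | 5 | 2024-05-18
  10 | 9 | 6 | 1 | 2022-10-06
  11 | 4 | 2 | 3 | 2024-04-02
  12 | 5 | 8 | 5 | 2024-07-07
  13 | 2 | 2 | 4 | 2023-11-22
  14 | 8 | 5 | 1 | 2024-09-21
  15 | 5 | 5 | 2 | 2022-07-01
SELECT name, signup_year FROM customers ORDER BY signup_year DESC LIMIT 3

Execution result:
name | signup_year
Henry Wilson | 2024
Peter Brown | 2023
Leo Garcia | 2023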